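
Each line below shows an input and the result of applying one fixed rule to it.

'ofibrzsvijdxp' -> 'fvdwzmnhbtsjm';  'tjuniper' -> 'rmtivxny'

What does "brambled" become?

The rule is to shift every letter 4 places forward in the alphabet (wrapping around), then move the first 3 characters to the end (rotate left by 3).
So "brambled" becomes "qfpihfve".
(Check on "tjuniper": → "xnyrmtiv" → "rmtivxny" ✓)

qfpihfve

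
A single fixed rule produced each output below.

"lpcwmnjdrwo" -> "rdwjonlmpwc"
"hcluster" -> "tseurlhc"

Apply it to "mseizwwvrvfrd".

fvrrdvmwswezi

In each case the input is transformed by: move the last 3 characters to the front (rotate right by 3), then take characters alternately from the front and the back (1st, last, 2nd, 2nd-last, ...).
Starting from "mseizwwvrvfrd": after the first operation, "frdmseizwwvrv"; after the second, "fvrrdvmwswezi".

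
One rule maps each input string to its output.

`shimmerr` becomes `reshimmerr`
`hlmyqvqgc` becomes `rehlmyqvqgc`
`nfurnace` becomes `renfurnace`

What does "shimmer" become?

reshimmer

The pattern: prepend "re".
For "shimmer" the result is "reshimmer".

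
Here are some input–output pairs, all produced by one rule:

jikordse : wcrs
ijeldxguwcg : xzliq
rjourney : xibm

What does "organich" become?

The transformation: shift every letter 12 places backward in the alphabet (wrapping around), then keep every other character starting from the second (positions 2nd, 4th, 6th, ...).
For "organich", step one produces "cfuobwqv"; step two turns that into "fowv".
(Check on "ijeldxguwcg": → "wxszrluikqu" → "xzliq" ✓)

fowv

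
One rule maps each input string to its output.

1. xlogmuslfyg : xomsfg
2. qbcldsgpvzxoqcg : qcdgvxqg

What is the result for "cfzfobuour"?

The pattern: keep every other character starting from the first (positions 1st, 3rd, 5th, ...).
So "cfzfobuour" becomes "czouu".

czouu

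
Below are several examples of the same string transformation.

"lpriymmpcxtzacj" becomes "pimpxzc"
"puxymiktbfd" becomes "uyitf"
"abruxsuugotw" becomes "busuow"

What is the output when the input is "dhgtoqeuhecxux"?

htquexx

What's happening: keep every other character starting from the second (positions 2nd, 4th, 6th, ...).
So "dhgtoqeuhecxux" becomes "htquexx".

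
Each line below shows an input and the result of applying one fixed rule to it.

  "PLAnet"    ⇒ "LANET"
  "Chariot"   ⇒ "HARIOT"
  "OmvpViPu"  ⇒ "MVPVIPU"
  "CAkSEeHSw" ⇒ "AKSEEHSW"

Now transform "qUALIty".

In each case the input is transformed by: delete the first character, then convert every letter to uppercase.
Doing the same to "qUALIty": "UALITY".

UALITY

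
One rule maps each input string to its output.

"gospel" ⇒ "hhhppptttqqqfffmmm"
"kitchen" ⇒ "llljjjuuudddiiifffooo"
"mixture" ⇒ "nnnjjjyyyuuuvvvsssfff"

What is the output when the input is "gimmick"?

The rule is to repeat every character 3 times, then shift every letter 1 place forward in the alphabet (wrapping around).
"gimmick" → "gggiiimmmmmmiiiccckkk" → "hhhjjjnnnnnnjjjdddlll".

hhhjjjnnnnnnjjjdddlll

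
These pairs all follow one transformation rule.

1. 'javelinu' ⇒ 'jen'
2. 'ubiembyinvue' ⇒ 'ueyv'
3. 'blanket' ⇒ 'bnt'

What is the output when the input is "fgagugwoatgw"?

The pattern: keep one character in every 3, starting at position 1 (positions 1st, 4th, 7th, ...).
On "fgagugwoatgw" that produces "fgwt".

fgwt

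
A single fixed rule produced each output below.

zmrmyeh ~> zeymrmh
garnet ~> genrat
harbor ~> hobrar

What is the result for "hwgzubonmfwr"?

The rule is to swap the first and last characters, then reverse the string.
On "hwgzubonmfwr": the first step gives "rwgzubonmfwh", and the second then gives "hwfmnobuzgwr".
(Check on "harbor": → "rarboh" → "hobrar" ✓)

hwfmnobuzgwr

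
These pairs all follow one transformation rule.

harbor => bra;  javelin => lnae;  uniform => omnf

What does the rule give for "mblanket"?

The pattern: move the last 3 characters to the front (rotate right by 3), then keep every other character starting from the first (positions 1st, 3rd, 5th, ...).
"mblanket" → "ketmblan" → "ktba".

ktba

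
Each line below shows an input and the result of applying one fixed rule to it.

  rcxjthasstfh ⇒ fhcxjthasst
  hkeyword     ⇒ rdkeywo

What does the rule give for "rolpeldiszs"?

What's happening: delete the first character, then move the last 2 characters to the front (rotate right by 2).
So "rolpeldiszs" becomes "zsolpeldis".
(Check on "rcxjthasstfh": → "cxjthasstfh" → "fhcxjthasst" ✓)

zsolpeldis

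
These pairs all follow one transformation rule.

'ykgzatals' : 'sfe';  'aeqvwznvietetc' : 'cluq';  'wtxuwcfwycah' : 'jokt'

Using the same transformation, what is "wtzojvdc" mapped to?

Rule — keep one character in every 3, starting at position 3 (positions 3rd, 6th, 9th, ...), then shift every letter 12 places forward in the alphabet (wrapping around).
Working it through for "wtzojvdc": intermediate "zv", final "lh".
(Check on "aeqvwznvietetc": → "qzie" → "cluq" ✓)

lh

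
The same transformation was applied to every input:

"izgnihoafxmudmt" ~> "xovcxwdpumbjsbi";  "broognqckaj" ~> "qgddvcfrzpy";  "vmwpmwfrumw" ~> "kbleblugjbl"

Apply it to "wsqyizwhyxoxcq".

What's happening: shift every letter 11 places backward in the alphabet (wrapping around).
For "wsqyizwhyxoxcq" the result is "lhfnxolwnmdmrf".

lhfnxolwnmdmrf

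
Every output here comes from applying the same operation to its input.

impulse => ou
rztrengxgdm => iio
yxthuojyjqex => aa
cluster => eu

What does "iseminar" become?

uo

Each output is the input with this applied: shift every letter 2 places forward in the alphabet (wrapping around), then keep only the vowels.
Working it through for "iseminar": intermediate "kugokpct", final "uo".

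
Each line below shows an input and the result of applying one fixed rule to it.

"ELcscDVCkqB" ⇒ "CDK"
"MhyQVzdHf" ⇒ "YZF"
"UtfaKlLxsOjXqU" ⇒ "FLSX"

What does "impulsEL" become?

PS

In each case the input is transformed by: keep one character in every 3, starting at position 3 (positions 3rd, 6th, 9th, ...), then convert every letter to uppercase.
For "impulsEL" the result is "PS".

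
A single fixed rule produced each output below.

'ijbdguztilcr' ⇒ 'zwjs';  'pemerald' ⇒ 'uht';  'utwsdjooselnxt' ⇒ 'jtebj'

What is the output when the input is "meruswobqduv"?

Looking at the pairs, the operation is to shift every letter 10 places backward in the alphabet (wrapping around), then keep one character in every 3, starting at position 2 (positions 2nd, 5th, 8th, ...).
On "meruswobqduv": the first step gives "cuhkimergtkl", and the second then gives "uirk".

uirk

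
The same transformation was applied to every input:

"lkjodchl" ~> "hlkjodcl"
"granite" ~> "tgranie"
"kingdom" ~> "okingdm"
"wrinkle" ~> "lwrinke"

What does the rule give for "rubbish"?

srubbih

Rule — move the last character to the front, then swap the first and last characters.
On "rubbish": the first step gives "hrubbis", and the second then gives "srubbih".
(Check on "wrinkle": → "ewrinkl" → "lwrinke" ✓)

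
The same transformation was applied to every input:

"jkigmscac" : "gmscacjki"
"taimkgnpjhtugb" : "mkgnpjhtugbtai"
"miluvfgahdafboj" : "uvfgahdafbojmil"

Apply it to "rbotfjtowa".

The pattern: move the first 3 characters to the end (rotate left by 3).
Doing the same to "rbotfjtowa": "tfjtowarbo".

tfjtowarbo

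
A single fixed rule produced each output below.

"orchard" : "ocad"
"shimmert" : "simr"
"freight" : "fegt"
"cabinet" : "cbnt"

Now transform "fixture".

fxue

The transformation: keep every other character starting from the first (positions 1st, 3rd, 5th, ...).
Doing the same to "fixture": "fxue".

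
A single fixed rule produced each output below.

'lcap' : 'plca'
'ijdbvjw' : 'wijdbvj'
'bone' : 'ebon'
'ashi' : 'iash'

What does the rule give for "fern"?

nfer

Rule — move the last character to the front.
On "fern" that produces "nfer".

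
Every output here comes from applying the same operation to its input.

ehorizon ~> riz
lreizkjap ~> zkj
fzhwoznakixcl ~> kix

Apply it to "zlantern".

nte

The pattern: move the last 2 characters to the front (rotate right by 2), then keep only the last 3 characters.
Applying that to "zlantern" gives "nte".
(Check on "lreizkjap": → "aplreizkj" → "zkj" ✓)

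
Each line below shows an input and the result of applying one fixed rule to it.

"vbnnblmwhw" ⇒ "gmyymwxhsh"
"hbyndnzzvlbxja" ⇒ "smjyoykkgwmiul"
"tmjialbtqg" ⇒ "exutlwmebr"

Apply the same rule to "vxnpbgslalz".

giyamrdwlwk

Rule — shift every letter 11 places forward in the alphabet (wrapping around).
Doing the same to "vxnpbgslalz": "giyamrdwlwk".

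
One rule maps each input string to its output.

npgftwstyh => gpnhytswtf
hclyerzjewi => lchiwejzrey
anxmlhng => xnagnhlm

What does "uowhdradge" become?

wouegdardh

In each case the input is transformed by: move the first 3 characters to the end (rotate left by 3), then reverse the string.
Starting from "uowhdradge": after the first operation, "hdradgeuow"; after the second, "wouegdardh".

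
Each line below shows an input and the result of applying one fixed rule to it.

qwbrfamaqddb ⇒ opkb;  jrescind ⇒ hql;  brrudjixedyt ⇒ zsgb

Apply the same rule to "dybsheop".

Rule — keep one character in every 3, starting at position 1 (positions 1st, 4th, 7th, ...), then shift every letter 2 places backward in the alphabet (wrapping around).
"dybsheop" → "bqm".

bqm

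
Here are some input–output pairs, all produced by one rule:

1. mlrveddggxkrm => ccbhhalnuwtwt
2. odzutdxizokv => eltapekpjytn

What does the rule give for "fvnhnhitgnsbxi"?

The transformation: take characters alternately from the front and the back (1st, last, 2nd, 2nd-last, ...), then shift every letter 10 places backward in the alphabet (wrapping around).
For "fvnhnhitgnsbxi", step one produces "fivxnbhsnnhgit"; step two turns that into "vylndrxiddxwyj".

vylndrxiddxwyj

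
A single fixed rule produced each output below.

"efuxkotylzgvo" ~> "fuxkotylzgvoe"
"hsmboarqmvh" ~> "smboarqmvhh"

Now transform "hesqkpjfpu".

The pattern: move the first character to the end.
"hesqkpjfpu" → "esqkpjfpuh".

esqkpjfpuh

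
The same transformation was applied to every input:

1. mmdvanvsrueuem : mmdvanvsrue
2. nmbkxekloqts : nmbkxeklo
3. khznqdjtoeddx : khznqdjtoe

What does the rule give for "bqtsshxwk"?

bqtssh

Each output is the input with this applied: delete the last 3 characters.
So "bqtsshxwk" becomes "bqtssh".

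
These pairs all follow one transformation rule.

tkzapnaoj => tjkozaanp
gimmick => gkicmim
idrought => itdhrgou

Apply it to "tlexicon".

The rule is to take characters alternately from the front and the back (1st, last, 2nd, 2nd-last, ...).
On "tlexicon" that produces "tnloecxi".

tnloecxi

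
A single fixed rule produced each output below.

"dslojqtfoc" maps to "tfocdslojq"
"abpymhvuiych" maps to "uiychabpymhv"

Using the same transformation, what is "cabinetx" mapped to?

etxcabin

The pattern: swap the front and back halves of the string, then move the first character to the end.
Starting from "cabinetx": after the first operation, "netxcabi"; after the second, "etxcabin".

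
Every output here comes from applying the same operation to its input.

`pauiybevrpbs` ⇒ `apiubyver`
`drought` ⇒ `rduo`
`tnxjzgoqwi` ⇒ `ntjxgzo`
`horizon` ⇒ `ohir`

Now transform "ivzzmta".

The pattern: delete the last 3 characters, then swap each adjacent pair of characters (1↔2, 3↔4, ...).
Applying both steps to "ivzzmta": "ivzz", then "vizz".

vizz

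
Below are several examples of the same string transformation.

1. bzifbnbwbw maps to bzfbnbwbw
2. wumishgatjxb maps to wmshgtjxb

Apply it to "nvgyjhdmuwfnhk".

The transformation: remove every vowel.
Doing the same to "nvgyjhdmuwfnhk": "nvgyjhdmwfnhk".

nvgyjhdmwfnhk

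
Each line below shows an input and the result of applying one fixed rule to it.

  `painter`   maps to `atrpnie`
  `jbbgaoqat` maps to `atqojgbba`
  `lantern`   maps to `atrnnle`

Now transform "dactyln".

aytnldc

In each case the input is transformed by: sort the characters into reverse alphabetical order, then move the last character to the front.
Working it through for "dactyln": intermediate "ytnldca", final "aytnldc".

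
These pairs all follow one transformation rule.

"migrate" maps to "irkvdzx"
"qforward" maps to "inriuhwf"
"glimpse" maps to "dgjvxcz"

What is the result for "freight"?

Rule — move the first 3 characters to the end (rotate left by 3), then shift every letter 9 places backward in the alphabet (wrapping around).
Starting from "freight": after the first operation, "ightfre"; after the second, "zxykwiv".

zxykwiv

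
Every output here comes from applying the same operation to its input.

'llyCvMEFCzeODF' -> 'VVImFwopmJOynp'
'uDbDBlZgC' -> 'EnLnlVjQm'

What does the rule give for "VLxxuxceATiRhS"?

fvHHEHMOkdSbRc

The rule is to shift every letter 10 places forward in the alphabet (wrapping around), then flip the case of every letter.
Starting from "VLxxuxceATiRhS": after the first operation, "FVhhehmoKDsBrC"; after the second, "fvHHEHMOkdSbRc".
(Check on "llyCvMEFCzeODF": → "vviMfWOPMjoYNP" → "VVImFwopmJOynp" ✓)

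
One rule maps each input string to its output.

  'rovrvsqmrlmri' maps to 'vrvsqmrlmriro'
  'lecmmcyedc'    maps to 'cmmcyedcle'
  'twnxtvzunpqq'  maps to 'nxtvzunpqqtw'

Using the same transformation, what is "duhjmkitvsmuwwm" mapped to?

hjmkitvsmuwwmdu

In each case the input is transformed by: move the first 2 characters to the end (rotate left by 2).
Applying that to "duhjmkitvsmuwwm" gives "hjmkitvsmuwwmdu".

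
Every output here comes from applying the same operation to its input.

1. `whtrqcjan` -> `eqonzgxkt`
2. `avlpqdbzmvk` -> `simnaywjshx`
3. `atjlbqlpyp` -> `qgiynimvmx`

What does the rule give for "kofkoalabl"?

lchlxixyih

The pattern: shift every letter 3 places backward in the alphabet (wrapping around), then move the first character to the end.
"kofkoalabl" → "lchlxixyih".
(Check on "avlpqdbzmvk": → "xsimnaywjsh" → "simnaywjshx" ✓)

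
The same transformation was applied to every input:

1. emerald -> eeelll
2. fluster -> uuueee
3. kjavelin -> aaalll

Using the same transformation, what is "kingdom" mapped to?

The rule is to keep one character in every 3, starting at position 3 (positions 3rd, 6th, 9th, ...), then repeat every character 3 times.
Applying both steps to "kingdom": "no", then "nnnooo".

nnnooo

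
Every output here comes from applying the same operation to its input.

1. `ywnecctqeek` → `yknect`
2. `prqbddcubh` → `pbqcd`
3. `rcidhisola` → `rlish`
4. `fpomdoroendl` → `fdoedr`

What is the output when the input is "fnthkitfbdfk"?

What's happening: keep every other character starting from the first (positions 1st, 3rd, 5th, ...), then take characters alternately from the front and the back (1st, last, 2nd, 2nd-last, ...).
For "fnthkitfbdfk" the result is "fftbkt".

fftbkt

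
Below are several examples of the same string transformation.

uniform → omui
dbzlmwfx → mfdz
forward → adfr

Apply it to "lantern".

The pattern: keep every other character starting from the first (positions 1st, 3rd, 5th, ...), then swap the front and back halves of the string.
"lantern" → "lnen" → "enln".

enln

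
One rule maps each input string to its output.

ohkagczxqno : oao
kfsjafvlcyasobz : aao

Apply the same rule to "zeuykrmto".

What's happening: keep only the vowels.
For "zeuykrmto" the result is "euo".

euo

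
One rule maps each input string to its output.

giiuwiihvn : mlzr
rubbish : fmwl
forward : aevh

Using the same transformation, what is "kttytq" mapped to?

The pattern: shift every letter 4 places forward in the alphabet (wrapping around), then keep only the last 4 characters.
On "kttytq": the first step gives "oxxcxu", and the second then gives "xcxu".

xcxu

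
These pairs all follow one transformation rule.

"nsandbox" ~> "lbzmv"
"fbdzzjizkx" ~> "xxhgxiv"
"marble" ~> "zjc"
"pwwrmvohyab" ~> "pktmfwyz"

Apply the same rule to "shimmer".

The transformation: shift every letter 2 places backward in the alphabet (wrapping around), then delete the first 3 characters.
Working it through for "shimmer": intermediate "qfgkkcp", final "kkcp".

kkcp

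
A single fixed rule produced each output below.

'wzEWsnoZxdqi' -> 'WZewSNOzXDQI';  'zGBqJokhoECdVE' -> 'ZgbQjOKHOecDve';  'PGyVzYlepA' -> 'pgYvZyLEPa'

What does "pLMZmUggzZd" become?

PlmzMuGGZzD

Looking at the pairs, the operation is to flip the case of every letter.
For "pLMZmUggzZd" the result is "PlmzMuGGZzD".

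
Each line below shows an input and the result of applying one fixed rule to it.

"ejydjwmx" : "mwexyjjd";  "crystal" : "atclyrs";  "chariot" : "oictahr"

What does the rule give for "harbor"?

The transformation: move the last 3 characters to the front (rotate right by 3), then swap each adjacent pair of characters (1↔2, 3↔4, ...).
On "harbor" that produces "obhrra".

obhrra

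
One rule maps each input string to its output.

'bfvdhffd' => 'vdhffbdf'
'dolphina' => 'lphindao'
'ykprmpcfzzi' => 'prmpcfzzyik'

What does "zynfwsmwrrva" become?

nfwsmwrrvzay

The transformation: swap the first and last characters, then move the first 2 characters to the end (rotate left by 2).
Working it through for "zynfwsmwrrva": intermediate "aynfwsmwrrvz", final "nfwsmwrrvzay".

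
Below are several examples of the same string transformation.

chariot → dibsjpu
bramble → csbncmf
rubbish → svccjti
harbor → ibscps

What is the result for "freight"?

gsfjhiu

Looking at the pairs, the operation is to shift every letter 1 place forward in the alphabet (wrapping around).
On "freight" that produces "gsfjhiu".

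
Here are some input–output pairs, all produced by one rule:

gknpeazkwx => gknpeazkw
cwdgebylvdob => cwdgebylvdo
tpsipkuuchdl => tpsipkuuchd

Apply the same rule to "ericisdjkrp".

Looking at the pairs, the operation is to delete the last character.
Applying that to "ericisdjkrp" gives "ericisdjkr".

ericisdjkr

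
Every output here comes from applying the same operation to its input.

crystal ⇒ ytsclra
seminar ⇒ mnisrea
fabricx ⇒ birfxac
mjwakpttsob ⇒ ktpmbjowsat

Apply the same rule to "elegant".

eagetln

Looking at the pairs, the operation is to take characters alternately from the front and the back (1st, last, 2nd, 2nd-last, ...), then move the last 3 characters to the front (rotate right by 3).
On "elegant" that produces "eagetln".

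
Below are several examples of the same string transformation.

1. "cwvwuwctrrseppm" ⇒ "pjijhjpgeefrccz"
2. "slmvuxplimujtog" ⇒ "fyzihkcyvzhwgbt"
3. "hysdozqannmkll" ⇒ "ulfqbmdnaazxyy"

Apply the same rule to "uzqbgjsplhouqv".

The transformation: shift every letter 13 places forward in the alphabet (wrapping around) — i.e. ROT13.
On "uzqbgjsplhouqv" that produces "hmdotwfcyubhdi".

hmdotwfcyubhdi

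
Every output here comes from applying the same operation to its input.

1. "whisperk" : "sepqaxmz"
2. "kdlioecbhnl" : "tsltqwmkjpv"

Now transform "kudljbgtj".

rscltrjob

The pattern: move the last character to the front, then shift every letter 8 places forward in the alphabet (wrapping around).
Working it through for "kudljbgtj": intermediate "jkudljbgt", final "rscltrjob".
(Check on "kdlioecbhnl": → "lkdlioecbhn" → "tsltqwmkjpv" ✓)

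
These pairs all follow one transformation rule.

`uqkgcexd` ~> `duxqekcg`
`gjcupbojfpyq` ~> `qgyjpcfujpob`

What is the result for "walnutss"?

What's happening: reverse the string, then take characters alternately from the front and the back (1st, last, 2nd, 2nd-last, ...).
On "walnutss" that produces "swsatlun".

swsatlun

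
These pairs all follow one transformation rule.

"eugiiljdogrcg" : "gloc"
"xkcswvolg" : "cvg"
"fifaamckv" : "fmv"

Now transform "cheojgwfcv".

What's happening: keep one character in every 3, starting at position 3 (positions 3rd, 6th, 9th, ...).
For "cheojgwfcv" the result is "egc".

egc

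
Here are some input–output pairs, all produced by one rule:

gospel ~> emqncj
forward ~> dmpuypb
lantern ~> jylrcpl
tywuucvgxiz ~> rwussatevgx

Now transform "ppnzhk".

nnlxfi

The rule is to shift every letter 2 places backward in the alphabet (wrapping around).
For "ppnzhk" the result is "nnlxfi".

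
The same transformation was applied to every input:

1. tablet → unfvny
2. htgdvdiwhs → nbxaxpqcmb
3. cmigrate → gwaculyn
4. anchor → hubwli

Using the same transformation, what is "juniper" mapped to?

odchyjl

The transformation: swap each adjacent pair of characters (1↔2, 3↔4, ...), then shift every letter 6 places backward in the alphabet (wrapping around).
Doing the same to "juniper": "odchyjl".
(Check on "htgdvdiwhs": → "thdgdvwish" → "nbxaxpqcmb" ✓)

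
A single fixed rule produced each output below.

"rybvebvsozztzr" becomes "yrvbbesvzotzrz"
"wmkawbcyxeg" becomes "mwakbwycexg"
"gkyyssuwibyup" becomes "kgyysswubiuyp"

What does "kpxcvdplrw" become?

pkcxdvlpwr

The transformation: swap each adjacent pair of characters (1↔2, 3↔4, ...).
On "kpxcvdplrw" that produces "pkcxdvlpwr".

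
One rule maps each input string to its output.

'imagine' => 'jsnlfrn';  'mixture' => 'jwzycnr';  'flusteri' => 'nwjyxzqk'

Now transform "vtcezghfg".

Rule — reverse the string, then shift every letter 5 places forward in the alphabet (wrapping around).
Applying both steps to "vtcezghfg": "gfhgzectv", then "lkmlejhya".

lkmlejhya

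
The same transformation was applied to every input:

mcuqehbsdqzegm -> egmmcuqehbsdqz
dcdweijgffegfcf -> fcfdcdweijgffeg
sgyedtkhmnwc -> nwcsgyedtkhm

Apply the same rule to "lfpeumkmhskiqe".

iqelfpeumkmhsk

The rule is to move the last 3 characters to the front (rotate right by 3).
For "lfpeumkmhskiqe" the result is "iqelfpeumkmhsk".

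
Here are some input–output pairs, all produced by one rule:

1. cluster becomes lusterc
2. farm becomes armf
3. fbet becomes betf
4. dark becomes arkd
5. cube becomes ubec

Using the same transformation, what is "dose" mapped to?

osed

The pattern: move the first character to the end.
Applying that to "dose" gives "osed".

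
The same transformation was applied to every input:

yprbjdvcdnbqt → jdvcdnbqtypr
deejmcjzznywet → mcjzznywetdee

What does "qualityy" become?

The transformation: move the first 3 characters to the end (rotate left by 3), then delete the first character.
Starting from "qualityy": after the first operation, "lityyqua"; after the second, "ityyqua".

ityyqua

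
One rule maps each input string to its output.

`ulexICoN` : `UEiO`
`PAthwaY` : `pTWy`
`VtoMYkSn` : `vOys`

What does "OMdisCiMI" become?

Looking at the pairs, the operation is to keep every other character starting from the first (positions 1st, 3rd, 5th, ...), then flip the case of every letter.
Applying both steps to "OMdisCiMI": "OdsiI", then "oDSIi".

oDSIi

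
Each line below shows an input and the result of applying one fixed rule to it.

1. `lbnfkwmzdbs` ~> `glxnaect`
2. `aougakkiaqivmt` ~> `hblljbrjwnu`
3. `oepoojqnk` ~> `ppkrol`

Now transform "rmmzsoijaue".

atpjkbvf

In each case the input is transformed by: delete the first 3 characters, then shift every letter 1 place forward in the alphabet (wrapping around).
Working it through for "rmmzsoijaue": intermediate "zsoijaue", final "atpjkbvf".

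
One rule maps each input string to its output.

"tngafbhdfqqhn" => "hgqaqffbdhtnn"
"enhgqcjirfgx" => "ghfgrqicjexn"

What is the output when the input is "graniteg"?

eatniggr

Each output is the input with this applied: take characters alternately from the front and the back (1st, last, 2nd, 2nd-last, ...), then move the first 3 characters to the end (rotate left by 3).
On "graniteg": the first step gives "ggreatni", and the second then gives "eatniggr".
(Check on "enhgqcjirfgx": → "exnghfgrqicj" → "ghfgrqicjexn" ✓)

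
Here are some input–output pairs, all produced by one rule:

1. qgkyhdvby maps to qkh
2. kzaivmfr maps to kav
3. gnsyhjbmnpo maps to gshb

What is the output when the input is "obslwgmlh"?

The transformation: delete the last 3 characters, then keep every other character starting from the first (positions 1st, 3rd, 5th, ...).
For "obslwgmlh", step one produces "obslwg"; step two turns that into "osw".

osw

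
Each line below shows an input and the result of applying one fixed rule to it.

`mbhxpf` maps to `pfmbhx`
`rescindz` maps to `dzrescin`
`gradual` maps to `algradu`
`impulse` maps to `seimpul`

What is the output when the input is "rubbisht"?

Each output is the input with this applied: move the last 2 characters to the front (rotate right by 2).
For "rubbisht" the result is "htrubbis".

htrubbis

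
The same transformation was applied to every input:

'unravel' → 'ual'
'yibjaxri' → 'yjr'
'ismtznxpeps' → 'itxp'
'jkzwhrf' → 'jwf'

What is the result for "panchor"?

pcr

What's happening: keep one character in every 3, starting at position 1 (positions 1st, 4th, 7th, ...).
For "panchor" the result is "pcr".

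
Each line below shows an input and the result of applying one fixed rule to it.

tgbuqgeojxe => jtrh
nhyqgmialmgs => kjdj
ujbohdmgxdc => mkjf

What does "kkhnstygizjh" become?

nvjm

Looking at the pairs, the operation is to shift every letter 3 places forward in the alphabet (wrapping around), then keep one character in every 3, starting at position 2 (positions 2nd, 5th, 8th, ...).
Working it through for "kkhnstygizjh": intermediate "nnkqvwbjlcmk", final "nvjm".
(Check on "tgbuqgeojxe": → "wjextjhrmah" → "jtrh" ✓)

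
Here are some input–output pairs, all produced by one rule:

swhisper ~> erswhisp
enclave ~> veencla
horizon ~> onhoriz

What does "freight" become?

htfreig

The pattern: move the last 2 characters to the front (rotate right by 2).
For "freight" the result is "htfreig".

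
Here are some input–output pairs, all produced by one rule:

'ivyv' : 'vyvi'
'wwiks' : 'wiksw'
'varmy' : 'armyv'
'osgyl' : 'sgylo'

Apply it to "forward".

orwardf

What's happening: move the first character to the end.
Doing the same to "forward": "orwardf".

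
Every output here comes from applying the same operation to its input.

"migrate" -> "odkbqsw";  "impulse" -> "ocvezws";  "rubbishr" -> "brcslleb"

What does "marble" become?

ovlbkw

What's happening: shift every letter 10 places forward in the alphabet (wrapping around), then reverse the string.
Starting from "marble": after the first operation, "wkblvo"; after the second, "ovlbkw".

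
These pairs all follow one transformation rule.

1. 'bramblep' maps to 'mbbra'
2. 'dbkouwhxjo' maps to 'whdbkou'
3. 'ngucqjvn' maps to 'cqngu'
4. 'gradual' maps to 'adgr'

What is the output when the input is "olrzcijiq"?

ciolrz

Each output is the input with this applied: delete the last 3 characters, then move the last 2 characters to the front (rotate right by 2).
Applying both steps to "olrzcijiq": "olrzci", then "ciolrz".
(Check on "dbkouwhxjo": → "dbkouwh" → "whdbkou" ✓)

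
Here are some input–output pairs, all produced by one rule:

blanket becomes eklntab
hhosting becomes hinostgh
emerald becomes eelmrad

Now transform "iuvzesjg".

ijsuvzeg

Each output is the input with this applied: sort the characters into alphabetical order, then move the first 2 characters to the end (rotate left by 2).
Applying both steps to "iuvzesjg": "egijsuvz", then "ijsuvzeg".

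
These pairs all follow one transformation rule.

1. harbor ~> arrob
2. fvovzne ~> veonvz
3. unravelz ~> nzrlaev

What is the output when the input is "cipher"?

irpeh

The pattern: delete the first character, then take characters alternately from the front and the back (1st, last, 2nd, 2nd-last, ...).
On "cipher": the first step gives "ipher", and the second then gives "irpeh".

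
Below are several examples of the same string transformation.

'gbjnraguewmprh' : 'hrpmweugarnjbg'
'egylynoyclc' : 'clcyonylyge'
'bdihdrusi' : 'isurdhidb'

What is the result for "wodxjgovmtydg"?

The pattern: reverse the string.
For "wodxjgovmtydg" the result is "gdytmvogjxdow".

gdytmvogjxdow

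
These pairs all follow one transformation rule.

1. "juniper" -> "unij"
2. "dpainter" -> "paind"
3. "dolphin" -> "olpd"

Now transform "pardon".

The rule is to delete the last 3 characters, then move the first character to the end.
"pardon" → "par" → "arp".

arp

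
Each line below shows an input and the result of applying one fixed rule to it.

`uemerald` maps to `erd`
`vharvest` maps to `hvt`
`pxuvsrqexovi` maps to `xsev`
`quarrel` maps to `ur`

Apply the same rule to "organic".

Rule — keep one character in every 3, starting at position 2 (positions 2nd, 5th, 8th, ...).
Doing the same to "organic": "rn".

rn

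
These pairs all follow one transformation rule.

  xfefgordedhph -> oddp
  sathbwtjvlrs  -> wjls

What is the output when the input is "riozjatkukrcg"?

The rule is to keep every other character starting from the second (positions 2nd, 4th, 6th, ...), then keep only the last 4 characters.
On "riozjatkukrcg": the first step gives "izakkc", and the second then gives "akkc".

akkc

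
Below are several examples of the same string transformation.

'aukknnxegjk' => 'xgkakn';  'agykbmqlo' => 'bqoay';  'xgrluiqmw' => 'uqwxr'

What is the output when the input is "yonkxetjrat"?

trtynx

Rule — keep every other character starting from the first (positions 1st, 3rd, 5th, ...), then move the last 3 characters to the front (rotate right by 3).
On "yonkxetjrat": the first step gives "ynxtrt", and the second then gives "trtynx".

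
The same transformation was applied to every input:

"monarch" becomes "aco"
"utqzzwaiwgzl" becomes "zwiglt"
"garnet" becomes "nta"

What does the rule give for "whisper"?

In each case the input is transformed by: keep every other character starting from the second (positions 2nd, 4th, 6th, ...), then move the first character to the end.
Working it through for "whisper": intermediate "hse", final "seh".

seh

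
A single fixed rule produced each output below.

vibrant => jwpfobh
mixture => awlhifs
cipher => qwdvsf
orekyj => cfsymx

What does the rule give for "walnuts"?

The transformation: shift every letter 12 places backward in the alphabet (wrapping around).
Doing the same to "walnuts": "kozbihg".

kozbihg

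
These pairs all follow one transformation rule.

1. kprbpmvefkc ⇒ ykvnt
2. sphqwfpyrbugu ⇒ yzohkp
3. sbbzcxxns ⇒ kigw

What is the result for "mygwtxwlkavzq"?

The rule is to shift every letter 9 places forward in the alphabet (wrapping around), then keep every other character starting from the second (positions 2nd, 4th, 6th, ...).
"mygwtxwlkavzq" → "vhpfcgfutjeiz" → "hfguji".

hfguji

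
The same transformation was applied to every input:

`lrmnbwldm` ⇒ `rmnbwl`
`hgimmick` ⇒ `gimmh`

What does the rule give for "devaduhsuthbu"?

evaduhsutd

What's happening: delete the last 3 characters, then move the first character to the end.
Doing the same to "devaduhsuthbu": "evaduhsutd".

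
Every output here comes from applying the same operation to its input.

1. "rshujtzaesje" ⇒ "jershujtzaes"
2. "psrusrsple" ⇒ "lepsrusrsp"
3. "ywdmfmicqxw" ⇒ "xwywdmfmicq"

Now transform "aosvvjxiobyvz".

vzaosvvjxioby

Rule — move the last 2 characters to the front (rotate right by 2).
On "aosvvjxiobyvz" that produces "vzaosvvjxioby".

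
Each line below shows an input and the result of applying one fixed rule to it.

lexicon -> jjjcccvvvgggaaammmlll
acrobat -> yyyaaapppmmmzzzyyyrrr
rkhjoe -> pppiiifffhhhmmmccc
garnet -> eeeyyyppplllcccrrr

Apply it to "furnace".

Each output is the input with this applied: shift every letter 2 places backward in the alphabet (wrapping around), then repeat every character 3 times.
Applying both steps to "furnace": "dsplyac", then "dddsssppplllyyyaaaccc".

dddsssppplllyyyaaaccc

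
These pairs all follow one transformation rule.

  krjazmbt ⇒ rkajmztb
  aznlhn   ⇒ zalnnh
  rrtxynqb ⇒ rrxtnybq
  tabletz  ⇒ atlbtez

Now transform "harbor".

The transformation: swap each adjacent pair of characters (1↔2, 3↔4, ...).
Doing the same to "harbor": "ahbrro".

ahbrro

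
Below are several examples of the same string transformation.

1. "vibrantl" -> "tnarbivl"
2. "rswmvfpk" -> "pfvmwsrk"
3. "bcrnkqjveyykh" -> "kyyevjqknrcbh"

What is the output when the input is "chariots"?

The rule is to reverse the string, then move the first character to the end.
Doing the same to "chariots": "toirahcs".

toirahcs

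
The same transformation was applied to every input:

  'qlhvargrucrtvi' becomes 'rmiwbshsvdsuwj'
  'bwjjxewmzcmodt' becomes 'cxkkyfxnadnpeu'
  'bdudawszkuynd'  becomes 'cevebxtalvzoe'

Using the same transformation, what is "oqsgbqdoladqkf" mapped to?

prthcrepmberlg

Looking at the pairs, the operation is to shift every letter 1 place forward in the alphabet (wrapping around).
For "oqsgbqdoladqkf" the result is "prthcrepmberlg".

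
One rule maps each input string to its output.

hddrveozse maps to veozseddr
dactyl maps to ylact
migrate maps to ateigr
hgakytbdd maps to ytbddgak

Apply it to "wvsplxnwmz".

Looking at the pairs, the operation is to delete the first character, then move the first 3 characters to the end (rotate left by 3).
Starting from "wvsplxnwmz": after the first operation, "vsplxnwmz"; after the second, "lxnwmzvsp".

lxnwmzvsp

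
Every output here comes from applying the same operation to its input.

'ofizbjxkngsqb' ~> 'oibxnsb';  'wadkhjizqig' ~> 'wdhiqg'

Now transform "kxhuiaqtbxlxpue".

The rule is to keep every other character starting from the first (positions 1st, 3rd, 5th, ...).
"kxhuiaqtbxlxpue" → "khiqblpe".

khiqblpe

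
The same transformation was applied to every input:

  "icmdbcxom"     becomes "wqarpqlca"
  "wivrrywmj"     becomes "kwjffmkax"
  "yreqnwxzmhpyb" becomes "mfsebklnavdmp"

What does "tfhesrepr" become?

The pattern: shift every letter 12 places backward in the alphabet (wrapping around).
For "tfhesrepr" the result is "htvsgfsdf".

htvsgfsdf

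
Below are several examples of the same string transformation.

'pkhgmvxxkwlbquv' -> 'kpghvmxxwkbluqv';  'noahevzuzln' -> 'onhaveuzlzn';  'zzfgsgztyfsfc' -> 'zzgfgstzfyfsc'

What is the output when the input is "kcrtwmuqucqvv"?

Each output is the input with this applied: swap each adjacent pair of characters (1↔2, 3↔4, ...).
On "kcrtwmuqucqvv" that produces "cktrmwqucuvqv".

cktrmwqucuvqv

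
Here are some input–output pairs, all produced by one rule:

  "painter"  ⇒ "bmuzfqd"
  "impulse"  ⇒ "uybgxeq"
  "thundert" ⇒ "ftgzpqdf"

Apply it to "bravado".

The transformation: shift every letter 12 places forward in the alphabet (wrapping around).
So "bravado" becomes "ndmhmpa".

ndmhmpa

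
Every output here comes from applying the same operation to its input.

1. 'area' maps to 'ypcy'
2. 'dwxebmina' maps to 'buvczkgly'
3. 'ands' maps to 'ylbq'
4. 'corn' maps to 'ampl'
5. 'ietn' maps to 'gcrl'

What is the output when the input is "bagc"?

zyea

Each output is the input with this applied: shift every letter 2 places backward in the alphabet (wrapping around).
Applying that to "bagc" gives "zyea".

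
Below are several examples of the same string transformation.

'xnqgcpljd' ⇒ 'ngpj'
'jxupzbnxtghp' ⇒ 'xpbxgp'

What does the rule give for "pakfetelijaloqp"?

aftljlq

Each output is the input with this applied: keep every other character starting from the second (positions 2nd, 4th, 6th, ...).
So "pakfetelijaloqp" becomes "aftljlq".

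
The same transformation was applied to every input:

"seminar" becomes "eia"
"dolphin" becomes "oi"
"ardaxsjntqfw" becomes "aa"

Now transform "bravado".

In each case the input is transformed by: keep only the vowels.
On "bravado" that produces "aao".

aao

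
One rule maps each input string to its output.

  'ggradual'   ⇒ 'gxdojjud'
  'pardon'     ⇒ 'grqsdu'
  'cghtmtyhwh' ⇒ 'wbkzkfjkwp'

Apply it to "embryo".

The transformation: shift every letter 3 places forward in the alphabet (wrapping around), then swap the front and back halves of the string.
For "embryo" the result is "ubrhpe".

ubrhpe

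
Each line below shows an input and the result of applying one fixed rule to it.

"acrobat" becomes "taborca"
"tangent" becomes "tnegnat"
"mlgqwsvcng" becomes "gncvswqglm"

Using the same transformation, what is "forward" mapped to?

drawrof

Rule — reverse the string.
Applying that to "forward" gives "drawrof".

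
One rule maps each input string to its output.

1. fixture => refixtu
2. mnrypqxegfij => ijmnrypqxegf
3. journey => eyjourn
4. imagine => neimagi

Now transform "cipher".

erciph

The pattern: move the last 2 characters to the front (rotate right by 2).
So "cipher" becomes "erciph".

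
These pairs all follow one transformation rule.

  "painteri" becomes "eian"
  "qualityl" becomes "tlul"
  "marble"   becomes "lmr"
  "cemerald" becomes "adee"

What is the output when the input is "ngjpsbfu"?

What's happening: swap the front and back halves of the string, then keep every other character starting from the second (positions 2nd, 4th, 6th, ...).
For "ngjpsbfu", step one produces "sbfungjp"; step two turns that into "bugp".

bugp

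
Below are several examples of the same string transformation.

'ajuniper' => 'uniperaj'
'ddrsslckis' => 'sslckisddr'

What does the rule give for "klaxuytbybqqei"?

What's happening: move the last 2 characters to the front (rotate right by 2), then swap the front and back halves of the string.
For "klaxuytbybqqei" the result is "ytbybqqeiklaxu".

ytbybqqeiklaxu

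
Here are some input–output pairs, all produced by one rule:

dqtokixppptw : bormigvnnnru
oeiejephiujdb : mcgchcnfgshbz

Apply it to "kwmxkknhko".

iukviilfim

The rule is to shift every letter 2 places backward in the alphabet (wrapping around).
So "kwmxkknhko" becomes "iukviilfim".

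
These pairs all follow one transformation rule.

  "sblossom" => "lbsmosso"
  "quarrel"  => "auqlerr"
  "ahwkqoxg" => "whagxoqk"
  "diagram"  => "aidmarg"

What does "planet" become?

alpten

Looking at the pairs, the operation is to reverse the string, then move the last 3 characters to the front (rotate right by 3).
Starting from "planet": after the first operation, "tenalp"; after the second, "alpten".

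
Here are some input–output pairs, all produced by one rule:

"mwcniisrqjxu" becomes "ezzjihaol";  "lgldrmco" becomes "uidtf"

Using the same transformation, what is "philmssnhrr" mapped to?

In each case the input is transformed by: shift every letter 9 places backward in the alphabet (wrapping around), then delete the first 3 characters.
Working it through for "philmssnhrr": intermediate "gyzcdjjeyii", final "cdjjeyii".

cdjjeyii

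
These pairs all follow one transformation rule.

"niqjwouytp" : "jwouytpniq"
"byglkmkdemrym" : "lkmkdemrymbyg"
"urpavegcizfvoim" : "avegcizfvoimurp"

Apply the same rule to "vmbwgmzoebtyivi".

wgmzoebtyivivmb

Looking at the pairs, the operation is to move the first 3 characters to the end (rotate left by 3).
Doing the same to "vmbwgmzoebtyivi": "wgmzoebtyivivmb".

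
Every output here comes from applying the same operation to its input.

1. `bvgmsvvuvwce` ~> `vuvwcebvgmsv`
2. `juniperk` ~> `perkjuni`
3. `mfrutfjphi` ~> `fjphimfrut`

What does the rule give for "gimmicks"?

icksgimm

The transformation: swap the front and back halves of the string.
Applying that to "gimmicks" gives "icksgimm".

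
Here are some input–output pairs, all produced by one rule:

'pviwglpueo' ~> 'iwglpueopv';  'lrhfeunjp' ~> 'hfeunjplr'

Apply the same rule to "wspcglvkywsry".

pcglvkywsryws

Each output is the input with this applied: move the first 2 characters to the end (rotate left by 2).
Applying that to "wspcglvkywsry" gives "pcglvkywsryws".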